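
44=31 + 13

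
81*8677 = 702837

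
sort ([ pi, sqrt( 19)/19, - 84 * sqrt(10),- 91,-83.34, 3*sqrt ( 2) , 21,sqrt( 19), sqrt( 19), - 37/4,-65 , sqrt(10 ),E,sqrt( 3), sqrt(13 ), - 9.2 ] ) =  [-84 * sqrt( 10), - 91 , - 83.34, - 65, - 37/4, - 9.2,sqrt (19) /19,sqrt( 3 ), E, pi,  sqrt(10),sqrt( 13 ), 3 * sqrt(2 ),sqrt (19),sqrt( 19 ), 21 ]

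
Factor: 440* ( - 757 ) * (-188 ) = 62619040 = 2^5*5^1*11^1 * 47^1 *757^1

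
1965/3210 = 131/214 = 0.61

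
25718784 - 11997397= 13721387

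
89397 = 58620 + 30777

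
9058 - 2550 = 6508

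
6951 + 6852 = 13803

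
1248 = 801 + 447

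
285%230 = 55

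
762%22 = 14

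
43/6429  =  43/6429 = 0.01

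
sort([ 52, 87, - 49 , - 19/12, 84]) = [-49, -19/12,52, 84, 87]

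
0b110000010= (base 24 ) G2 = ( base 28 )dm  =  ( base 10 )386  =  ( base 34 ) BC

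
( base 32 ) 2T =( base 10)93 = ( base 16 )5D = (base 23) 41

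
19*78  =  1482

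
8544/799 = 10 + 554/799 = 10.69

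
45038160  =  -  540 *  (-83404 ) 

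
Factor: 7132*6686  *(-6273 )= - 299125194696 = -  2^3*3^2*17^1*41^1 * 1783^1*3343^1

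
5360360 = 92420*58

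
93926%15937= 14241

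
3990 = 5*798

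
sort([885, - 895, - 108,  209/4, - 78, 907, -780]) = [ - 895, - 780,- 108, - 78,  209/4, 885,  907 ]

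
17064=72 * 237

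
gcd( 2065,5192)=59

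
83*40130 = 3330790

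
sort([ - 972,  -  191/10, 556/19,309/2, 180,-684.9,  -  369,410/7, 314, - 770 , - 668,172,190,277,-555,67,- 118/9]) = [ -972, - 770, - 684.9,-668, -555, - 369,-191/10, -118/9, 556/19,410/7,67,309/2, 172,  180,190, 277,314]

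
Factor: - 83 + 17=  - 66 = -2^1*3^1*11^1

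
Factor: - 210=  - 2^1*3^1 * 5^1 * 7^1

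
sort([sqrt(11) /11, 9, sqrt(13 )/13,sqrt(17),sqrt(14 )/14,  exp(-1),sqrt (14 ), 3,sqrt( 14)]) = [sqrt (14 )/14,sqrt( 13)/13,sqrt( 11 )/11, exp(-1),3,  sqrt(14 ), sqrt( 14),sqrt( 17) , 9]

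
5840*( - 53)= - 309520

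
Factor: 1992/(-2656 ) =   -  3/4 = - 2^ ( - 2)*3^1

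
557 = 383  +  174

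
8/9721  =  8/9721 =0.00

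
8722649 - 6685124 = 2037525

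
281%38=15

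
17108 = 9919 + 7189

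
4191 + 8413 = 12604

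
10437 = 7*1491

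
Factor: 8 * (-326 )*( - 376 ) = 980608 =2^7*47^1*163^1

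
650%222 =206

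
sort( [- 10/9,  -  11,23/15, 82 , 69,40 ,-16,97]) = [-16,-11, - 10/9, 23/15 , 40, 69,82,97] 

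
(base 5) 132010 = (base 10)5255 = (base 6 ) 40155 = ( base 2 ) 1010010000111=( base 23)9LB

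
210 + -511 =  - 301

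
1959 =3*653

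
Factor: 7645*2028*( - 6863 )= - 2^2*3^1*5^1*11^1* 13^2*139^1* 6863^1 = - 106404363780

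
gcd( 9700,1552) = 388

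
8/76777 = 8/76777=0.00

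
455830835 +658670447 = 1114501282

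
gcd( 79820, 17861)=1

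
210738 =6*35123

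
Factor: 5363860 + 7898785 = 5^1*11^1*293^1*823^1 = 13262645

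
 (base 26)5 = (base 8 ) 5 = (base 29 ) 5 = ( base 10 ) 5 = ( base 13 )5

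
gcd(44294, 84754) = 2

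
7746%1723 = 854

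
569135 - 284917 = 284218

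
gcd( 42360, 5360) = 40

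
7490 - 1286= 6204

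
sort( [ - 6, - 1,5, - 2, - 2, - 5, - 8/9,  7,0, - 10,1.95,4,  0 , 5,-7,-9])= [-10, - 9, - 7,-6, - 5, - 2, -2, - 1,  -  8/9 , 0, 0, 1.95, 4, 5, 5,7 ] 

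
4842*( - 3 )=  - 14526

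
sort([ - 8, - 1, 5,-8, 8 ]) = [ - 8, - 8, - 1, 5, 8 ]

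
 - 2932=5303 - 8235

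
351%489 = 351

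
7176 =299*24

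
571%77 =32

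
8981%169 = 24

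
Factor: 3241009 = 41^1*137^1*577^1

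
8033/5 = 8033/5 = 1606.60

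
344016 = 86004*4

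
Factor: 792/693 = 2^3*7^( - 1) = 8/7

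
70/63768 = 35/31884 = 0.00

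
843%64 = 11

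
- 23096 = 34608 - 57704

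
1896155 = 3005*631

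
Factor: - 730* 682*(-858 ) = 427163880 = 2^3*3^1 * 5^1*11^2*13^1*31^1*73^1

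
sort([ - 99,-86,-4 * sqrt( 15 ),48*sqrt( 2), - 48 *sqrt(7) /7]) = [ - 99, - 86 , - 48*sqrt( 7 ) /7, - 4*sqrt(15) , 48 * sqrt ( 2 )]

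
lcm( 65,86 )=5590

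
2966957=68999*43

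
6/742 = 3/371 = 0.01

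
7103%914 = 705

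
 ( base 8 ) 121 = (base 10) 81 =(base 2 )1010001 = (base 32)2H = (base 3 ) 10000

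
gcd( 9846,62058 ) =6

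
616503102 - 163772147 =452730955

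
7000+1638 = 8638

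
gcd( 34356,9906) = 6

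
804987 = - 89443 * ( - 9 ) 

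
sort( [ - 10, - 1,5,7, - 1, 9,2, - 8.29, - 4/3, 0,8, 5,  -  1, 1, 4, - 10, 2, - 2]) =[ - 10, - 10, - 8.29,  -  2, - 4/3 , - 1, - 1 ,  -  1, 0,1,2, 2,4,5, 5, 7, 8, 9]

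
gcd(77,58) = 1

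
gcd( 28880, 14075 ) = 5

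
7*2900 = 20300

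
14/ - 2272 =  - 1 + 1129/1136 = -0.01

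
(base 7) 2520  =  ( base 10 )945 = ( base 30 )11F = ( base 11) 78a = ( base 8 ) 1661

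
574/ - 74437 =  - 1  +  73863/74437 = - 0.01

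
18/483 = 6/161 = 0.04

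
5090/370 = 509/37 = 13.76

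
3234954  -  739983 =2494971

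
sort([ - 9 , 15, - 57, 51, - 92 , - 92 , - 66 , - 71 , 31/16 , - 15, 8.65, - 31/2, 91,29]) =[ - 92, - 92 , - 71, - 66, - 57, - 31/2, - 15, - 9,  31/16 , 8.65, 15, 29, 51, 91] 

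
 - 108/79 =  - 2  +  50/79 = - 1.37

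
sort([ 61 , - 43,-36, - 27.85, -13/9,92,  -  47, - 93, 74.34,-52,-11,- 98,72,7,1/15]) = [-98, - 93, - 52,-47, - 43,-36,-27.85,  -  11,  -  13/9,1/15  ,  7,61, 72,74.34, 92]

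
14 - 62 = -48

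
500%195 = 110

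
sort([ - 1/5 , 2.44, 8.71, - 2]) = [-2,-1/5,2.44, 8.71 ]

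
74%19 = 17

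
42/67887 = 14/22629= 0.00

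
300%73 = 8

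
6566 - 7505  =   - 939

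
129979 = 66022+63957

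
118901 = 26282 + 92619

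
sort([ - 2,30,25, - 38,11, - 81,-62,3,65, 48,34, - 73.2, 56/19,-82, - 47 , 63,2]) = [-82,-81, - 73.2,-62, - 47, - 38, - 2,2,56/19,  3, 11,25,30, 34,48,63,65 ]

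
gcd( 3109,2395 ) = 1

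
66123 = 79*837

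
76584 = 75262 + 1322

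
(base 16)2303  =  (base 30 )9SN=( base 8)21403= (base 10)8963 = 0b10001100000011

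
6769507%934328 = 229211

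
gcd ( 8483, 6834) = 17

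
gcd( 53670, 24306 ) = 6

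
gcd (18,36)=18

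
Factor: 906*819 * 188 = 2^3*3^3*7^1*13^1*47^1*151^1 = 139498632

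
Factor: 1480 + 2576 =4056 =2^3*3^1 * 13^2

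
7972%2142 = 1546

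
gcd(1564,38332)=4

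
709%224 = 37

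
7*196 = 1372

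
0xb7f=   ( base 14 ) 1103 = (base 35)2E3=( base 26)495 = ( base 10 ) 2943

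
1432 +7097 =8529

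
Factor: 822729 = 3^1*274243^1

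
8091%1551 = 336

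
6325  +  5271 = 11596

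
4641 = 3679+962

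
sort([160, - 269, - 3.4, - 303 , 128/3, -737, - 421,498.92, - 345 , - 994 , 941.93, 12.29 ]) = [ - 994  , - 737, - 421, - 345, - 303 ,-269 , - 3.4,12.29, 128/3 , 160 , 498.92,941.93]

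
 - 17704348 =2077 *( - 8524 ) 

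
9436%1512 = 364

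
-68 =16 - 84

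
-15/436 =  - 1 + 421/436 = -0.03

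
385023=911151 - 526128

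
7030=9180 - 2150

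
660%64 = 20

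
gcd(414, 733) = 1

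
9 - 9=0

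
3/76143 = 1/25381 = 0.00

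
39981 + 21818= 61799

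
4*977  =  3908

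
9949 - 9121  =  828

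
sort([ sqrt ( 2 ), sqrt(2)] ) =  [sqrt(2 ),sqrt( 2)] 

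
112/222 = 56/111 = 0.50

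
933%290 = 63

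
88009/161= 546+103/161 = 546.64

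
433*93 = 40269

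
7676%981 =809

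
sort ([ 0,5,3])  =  [0,  3,5]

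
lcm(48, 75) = 1200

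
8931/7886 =8931/7886  =  1.13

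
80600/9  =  80600/9= 8955.56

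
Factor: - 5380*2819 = -15166220  =  - 2^2*5^1*269^1*2819^1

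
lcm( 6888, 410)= 34440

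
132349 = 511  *259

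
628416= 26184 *24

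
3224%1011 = 191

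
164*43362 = 7111368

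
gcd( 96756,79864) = 4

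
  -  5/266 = - 1 + 261/266=- 0.02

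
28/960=7/240 = 0.03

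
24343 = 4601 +19742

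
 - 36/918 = -1+49/51  =  - 0.04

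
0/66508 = 0 = 0.00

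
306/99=34/11=3.09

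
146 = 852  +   - 706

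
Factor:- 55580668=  - 2^2*11^1 * 13^1 * 97169^1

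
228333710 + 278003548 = 506337258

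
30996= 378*82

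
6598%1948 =754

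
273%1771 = 273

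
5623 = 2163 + 3460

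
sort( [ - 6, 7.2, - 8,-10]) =[ - 10, - 8, - 6, 7.2]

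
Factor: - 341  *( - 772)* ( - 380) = -2^4*5^1*11^1 * 19^1*31^1* 193^1= - 100035760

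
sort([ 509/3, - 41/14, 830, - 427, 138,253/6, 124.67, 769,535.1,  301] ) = [ - 427, - 41/14,253/6, 124.67,138, 509/3, 301, 535.1, 769 , 830] 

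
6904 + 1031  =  7935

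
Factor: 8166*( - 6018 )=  - 49142988=- 2^2*3^2*17^1*59^1*1361^1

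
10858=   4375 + 6483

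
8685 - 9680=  - 995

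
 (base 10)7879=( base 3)101210211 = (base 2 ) 1111011000111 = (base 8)17307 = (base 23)ekd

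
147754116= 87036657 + 60717459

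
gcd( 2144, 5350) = 2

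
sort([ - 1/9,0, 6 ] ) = [ - 1/9,0, 6] 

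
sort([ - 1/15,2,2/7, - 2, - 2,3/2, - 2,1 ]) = [ - 2, - 2, - 2, - 1/15, 2/7,  1, 3/2,2 ]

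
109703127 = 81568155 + 28134972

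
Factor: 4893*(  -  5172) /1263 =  - 2^2*3^1*7^1*233^1*421^( - 1 )*431^1 = - 8435532/421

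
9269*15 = 139035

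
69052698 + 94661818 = 163714516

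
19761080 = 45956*430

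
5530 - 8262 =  - 2732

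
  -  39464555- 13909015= - 53373570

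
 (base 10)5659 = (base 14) 20C3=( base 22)bf5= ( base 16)161b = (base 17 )129f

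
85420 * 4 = 341680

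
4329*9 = 38961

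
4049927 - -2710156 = 6760083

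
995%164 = 11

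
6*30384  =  182304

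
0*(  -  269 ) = 0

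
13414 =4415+8999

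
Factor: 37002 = 2^1*3^1*7^1*881^1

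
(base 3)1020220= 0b1110010011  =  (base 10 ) 915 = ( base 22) 1jd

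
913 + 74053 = 74966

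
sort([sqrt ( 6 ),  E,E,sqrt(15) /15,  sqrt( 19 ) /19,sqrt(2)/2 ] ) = [ sqrt( 19 ) /19, sqrt(15)/15,sqrt(2) /2,  sqrt(6),E, E ] 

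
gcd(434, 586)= 2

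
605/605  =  1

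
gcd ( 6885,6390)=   45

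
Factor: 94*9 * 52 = 2^3*3^2 *13^1* 47^1 = 43992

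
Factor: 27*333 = 8991 = 3^5*37^1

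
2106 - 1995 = 111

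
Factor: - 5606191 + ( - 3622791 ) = -2^1*7^1*67^1*9839^1=-9228982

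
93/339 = 31/113 = 0.27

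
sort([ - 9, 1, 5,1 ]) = [ - 9,1, 1, 5]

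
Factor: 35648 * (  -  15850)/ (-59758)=2^6*5^2*317^1*557^1*29879^ (-1 ) =282510400/29879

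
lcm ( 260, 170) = 4420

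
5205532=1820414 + 3385118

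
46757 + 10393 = 57150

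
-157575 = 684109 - 841684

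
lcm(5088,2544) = 5088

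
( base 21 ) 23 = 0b101101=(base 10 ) 45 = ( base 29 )1g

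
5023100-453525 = 4569575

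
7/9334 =7/9334 = 0.00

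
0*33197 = 0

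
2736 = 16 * 171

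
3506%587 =571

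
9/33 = 3/11 = 0.27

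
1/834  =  1/834= 0.00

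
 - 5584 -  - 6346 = 762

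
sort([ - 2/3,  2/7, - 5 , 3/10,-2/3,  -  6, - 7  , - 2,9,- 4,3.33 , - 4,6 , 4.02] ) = [ - 7,  -  6,-5,-4, - 4,-2,-2/3, -2/3,2/7, 3/10,3.33, 4.02, 6, 9 ] 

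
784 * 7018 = 5502112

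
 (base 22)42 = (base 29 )33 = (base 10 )90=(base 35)2K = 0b1011010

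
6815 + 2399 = 9214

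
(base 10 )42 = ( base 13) 33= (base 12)36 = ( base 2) 101010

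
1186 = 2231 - 1045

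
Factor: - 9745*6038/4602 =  - 29420155/2301  =  -3^( - 1 )*5^1*13^( - 1)*59^ ( - 1 )*1949^1 * 3019^1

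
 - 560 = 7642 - 8202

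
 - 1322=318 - 1640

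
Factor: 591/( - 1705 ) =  - 3^1 * 5^ ( - 1 ) * 11^( -1) * 31^( - 1)* 197^1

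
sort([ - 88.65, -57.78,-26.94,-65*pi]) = [ - 65*pi , - 88.65,-57.78,- 26.94]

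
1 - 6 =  - 5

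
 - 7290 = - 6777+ - 513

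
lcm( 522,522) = 522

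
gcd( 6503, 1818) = 1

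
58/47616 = 29/23808 = 0.00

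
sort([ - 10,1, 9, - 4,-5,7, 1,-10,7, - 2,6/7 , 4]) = [  -  10, - 10, - 5, - 4 ,-2,6/7 , 1 , 1, 4,7 , 7 , 9] 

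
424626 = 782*543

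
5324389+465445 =5789834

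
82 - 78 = 4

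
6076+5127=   11203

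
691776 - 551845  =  139931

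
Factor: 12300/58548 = 25/119  =  5^2*7^( - 1)*17^( - 1 )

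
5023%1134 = 487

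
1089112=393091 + 696021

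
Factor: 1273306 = 2^1*636653^1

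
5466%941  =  761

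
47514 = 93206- 45692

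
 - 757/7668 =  - 1 + 6911/7668 =- 0.10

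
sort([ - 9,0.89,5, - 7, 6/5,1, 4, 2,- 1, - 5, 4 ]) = [-9,-7,-5, - 1, 0.89,1, 6/5, 2, 4,  4, 5 ] 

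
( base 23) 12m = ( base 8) 1125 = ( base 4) 21111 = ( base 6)2433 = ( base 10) 597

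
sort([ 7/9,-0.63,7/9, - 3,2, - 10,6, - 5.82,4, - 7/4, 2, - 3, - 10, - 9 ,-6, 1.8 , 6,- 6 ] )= [ - 10, - 10 ,  -  9,-6,-6, - 5.82, - 3, - 3, - 7/4, - 0.63 , 7/9, 7/9,1.8,2, 2, 4 , 6 , 6]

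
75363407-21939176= 53424231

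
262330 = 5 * 52466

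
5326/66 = 2663/33 = 80.70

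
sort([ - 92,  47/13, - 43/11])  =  [ - 92, - 43/11 , 47/13] 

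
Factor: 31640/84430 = 2^2*7^1 * 113^1*8443^(-1)= 3164/8443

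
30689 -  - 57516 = 88205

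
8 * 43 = 344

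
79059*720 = 56922480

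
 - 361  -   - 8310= 7949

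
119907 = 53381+66526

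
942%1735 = 942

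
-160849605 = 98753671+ -259603276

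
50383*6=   302298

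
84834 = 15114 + 69720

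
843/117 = 281/39  =  7.21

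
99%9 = 0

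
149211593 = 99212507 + 49999086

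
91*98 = 8918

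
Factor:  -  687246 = - 2^1*3^1*  7^1*16363^1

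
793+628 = 1421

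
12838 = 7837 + 5001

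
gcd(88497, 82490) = 1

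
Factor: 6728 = 2^3*29^2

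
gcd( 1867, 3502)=1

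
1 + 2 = 3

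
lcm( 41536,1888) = 41536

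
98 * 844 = 82712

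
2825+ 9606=12431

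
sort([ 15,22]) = [ 15,22]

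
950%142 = 98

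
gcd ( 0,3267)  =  3267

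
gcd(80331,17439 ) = 3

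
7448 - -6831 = 14279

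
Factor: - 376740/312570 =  - 182/151 = - 2^1 * 7^1*13^1*151^( - 1 )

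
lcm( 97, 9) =873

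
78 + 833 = 911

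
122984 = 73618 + 49366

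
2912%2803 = 109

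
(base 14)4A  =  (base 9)73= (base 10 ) 66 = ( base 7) 123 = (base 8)102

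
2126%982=162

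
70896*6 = 425376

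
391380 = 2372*165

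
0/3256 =0 = 0.00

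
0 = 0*1617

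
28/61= 28/61 = 0.46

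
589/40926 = 31/2154 = 0.01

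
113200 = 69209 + 43991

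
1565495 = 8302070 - 6736575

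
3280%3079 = 201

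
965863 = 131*7373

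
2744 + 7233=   9977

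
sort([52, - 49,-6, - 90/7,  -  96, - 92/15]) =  [ - 96, - 49, - 90/7, - 92/15, - 6,52] 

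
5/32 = 5/32=0.16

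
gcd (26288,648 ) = 8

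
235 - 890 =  - 655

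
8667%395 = 372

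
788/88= 197/22  =  8.95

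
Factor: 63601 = 63601^1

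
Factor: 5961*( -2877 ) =-3^2*7^1*137^1*1987^1 = - 17149797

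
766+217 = 983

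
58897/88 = 58897/88 = 669.28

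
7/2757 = 7/2757  =  0.00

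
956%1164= 956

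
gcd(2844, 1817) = 79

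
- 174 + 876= 702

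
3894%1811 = 272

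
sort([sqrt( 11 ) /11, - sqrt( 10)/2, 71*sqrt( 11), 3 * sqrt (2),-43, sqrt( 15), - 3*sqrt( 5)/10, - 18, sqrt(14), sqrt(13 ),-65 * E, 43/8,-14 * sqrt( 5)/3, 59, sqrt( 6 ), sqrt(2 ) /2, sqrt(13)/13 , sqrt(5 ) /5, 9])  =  [ - 65 * E,-43, - 18, - 14*sqrt(5 ) /3, - sqrt( 10) /2, - 3*sqrt(5) /10, sqrt( 13 )/13,sqrt(11)/11, sqrt( 5)/5,  sqrt(2 ) /2, sqrt( 6 ), sqrt ( 13),  sqrt( 14), sqrt( 15),3 * sqrt (2),43/8,  9, 59,71*sqrt( 11)]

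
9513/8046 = 1057/894 = 1.18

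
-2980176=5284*( - 564) 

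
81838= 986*83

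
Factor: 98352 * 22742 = 2236721184= 2^5*3^2*83^1*137^1*683^1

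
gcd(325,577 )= 1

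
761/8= 761/8 = 95.12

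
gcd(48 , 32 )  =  16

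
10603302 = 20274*523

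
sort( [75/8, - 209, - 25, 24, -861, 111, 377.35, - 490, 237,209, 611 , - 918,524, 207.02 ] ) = [  -  918 ,  -  861, - 490,- 209,- 25 , 75/8, 24, 111,  207.02, 209, 237,377.35,524,611 ] 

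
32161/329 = 32161/329= 97.75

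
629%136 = 85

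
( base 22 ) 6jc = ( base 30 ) 3L4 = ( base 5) 101314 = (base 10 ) 3334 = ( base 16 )D06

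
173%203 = 173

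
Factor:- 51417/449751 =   -  87/761 = - 3^1*29^1*761^( - 1)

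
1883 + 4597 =6480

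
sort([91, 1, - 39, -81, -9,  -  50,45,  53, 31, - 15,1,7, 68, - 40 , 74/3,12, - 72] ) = [-81, - 72, - 50, - 40,  -  39, - 15, - 9,  1,  1,7,12, 74/3 , 31,45,53 , 68,91 ] 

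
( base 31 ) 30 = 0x5d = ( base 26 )3f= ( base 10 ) 93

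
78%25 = 3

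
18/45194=9/22597 = 0.00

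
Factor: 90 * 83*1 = 7470 =2^1*3^2*5^1*83^1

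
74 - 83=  - 9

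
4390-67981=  - 63591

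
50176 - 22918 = 27258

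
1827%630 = 567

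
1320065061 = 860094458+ 459970603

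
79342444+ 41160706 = 120503150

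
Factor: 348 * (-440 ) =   -  153120 = - 2^5*3^1*5^1*11^1*29^1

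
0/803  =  0 = 0.00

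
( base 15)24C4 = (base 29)994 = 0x1e9a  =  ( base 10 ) 7834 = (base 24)dea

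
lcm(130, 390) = 390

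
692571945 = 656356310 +36215635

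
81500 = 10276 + 71224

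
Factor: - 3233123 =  - 29^1*111487^1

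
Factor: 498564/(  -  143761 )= - 2^2*3^2 * 11^1*233^ ( - 1)*617^( - 1)*1259^1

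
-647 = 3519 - 4166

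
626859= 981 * 639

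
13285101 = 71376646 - 58091545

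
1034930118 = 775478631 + 259451487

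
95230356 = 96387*988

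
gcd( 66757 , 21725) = 1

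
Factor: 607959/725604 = 801/956 = 2^( - 2)*3^2*89^1*239^( - 1) 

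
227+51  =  278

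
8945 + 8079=17024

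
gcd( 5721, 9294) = 3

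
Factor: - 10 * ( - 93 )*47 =2^1*  3^1*5^1*31^1*47^1 = 43710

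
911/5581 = 911/5581= 0.16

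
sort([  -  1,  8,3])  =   [ - 1, 3, 8]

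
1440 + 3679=5119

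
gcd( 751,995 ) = 1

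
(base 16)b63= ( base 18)8HH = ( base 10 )2915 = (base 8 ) 5543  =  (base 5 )43130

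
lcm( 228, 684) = 684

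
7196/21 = 1028/3=342.67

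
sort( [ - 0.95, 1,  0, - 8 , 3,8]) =[ - 8, - 0.95,0, 1, 3,8 ]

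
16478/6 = 8239/3 = 2746.33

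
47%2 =1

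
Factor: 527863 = 7^1*73^1*1033^1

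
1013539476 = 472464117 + 541075359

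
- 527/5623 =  - 1 + 5096/5623=-0.09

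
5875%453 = 439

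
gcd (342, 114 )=114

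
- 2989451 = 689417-3678868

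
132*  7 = 924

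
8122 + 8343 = 16465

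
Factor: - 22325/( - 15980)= 95/68 = 2^( - 2)*5^1*17^( - 1)*19^1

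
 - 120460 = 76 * (-1585) 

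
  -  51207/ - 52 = 984 + 3/4 = 984.75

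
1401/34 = 1401/34 = 41.21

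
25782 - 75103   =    -  49321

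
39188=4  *9797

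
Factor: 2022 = 2^1 * 3^1*337^1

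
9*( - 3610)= - 32490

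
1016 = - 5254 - -6270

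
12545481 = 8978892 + 3566589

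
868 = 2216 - 1348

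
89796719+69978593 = 159775312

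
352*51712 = 18202624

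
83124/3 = 27708 = 27708.00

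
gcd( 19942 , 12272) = 1534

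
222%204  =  18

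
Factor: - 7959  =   - 3^1*7^1*379^1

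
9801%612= 9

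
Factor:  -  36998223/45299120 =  - 2^(-4 )*3^1 * 5^ ( - 1)*263^( - 1)*2153^(-1)*12332741^1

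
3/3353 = 3/3353 = 0.00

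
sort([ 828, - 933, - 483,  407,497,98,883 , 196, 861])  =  [ - 933  , - 483,98,196  ,  407,497,828, 861,883] 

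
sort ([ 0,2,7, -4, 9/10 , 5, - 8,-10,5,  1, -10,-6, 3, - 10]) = [ - 10, - 10, - 10, - 8, - 6, - 4, 0 , 9/10, 1, 2, 3 , 5,5,7]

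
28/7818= 14/3909 = 0.00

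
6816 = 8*852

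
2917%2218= 699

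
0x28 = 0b101000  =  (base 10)40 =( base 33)17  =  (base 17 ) 26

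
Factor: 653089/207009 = 937/297 = 3^( -3) * 11^ ( - 1)*937^1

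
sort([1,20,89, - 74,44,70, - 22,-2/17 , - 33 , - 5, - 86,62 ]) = [ - 86, - 74, - 33 , - 22,- 5,  -  2/17 , 1,20, 44,62 , 70 , 89]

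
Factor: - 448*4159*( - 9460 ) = 2^8 *5^1*7^1*11^1*43^1*4159^1 = 17626174720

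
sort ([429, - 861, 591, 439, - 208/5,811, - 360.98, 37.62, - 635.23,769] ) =[-861, - 635.23, - 360.98, - 208/5, 37.62, 429, 439 , 591, 769,811] 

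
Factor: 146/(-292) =-1/2 = -2^( - 1 )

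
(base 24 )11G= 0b1001101000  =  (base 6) 2504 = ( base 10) 616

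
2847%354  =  15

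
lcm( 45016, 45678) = 3106104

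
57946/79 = 733 + 39/79 =733.49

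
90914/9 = 90914/9 = 10101.56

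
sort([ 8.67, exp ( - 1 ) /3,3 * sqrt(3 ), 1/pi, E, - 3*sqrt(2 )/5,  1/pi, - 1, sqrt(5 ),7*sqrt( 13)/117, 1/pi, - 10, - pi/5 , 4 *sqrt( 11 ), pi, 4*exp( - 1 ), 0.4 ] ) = [ -10,- 1, - 3*sqrt(2)/5, - pi/5, exp( - 1)/3,7  *sqrt(13)/117, 1/pi, 1/pi, 1/pi , 0.4, 4*exp ( - 1 ), sqrt( 5), E,pi, 3 * sqrt( 3 ), 8.67 , 4*sqrt(11)] 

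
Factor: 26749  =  23^1  *  1163^1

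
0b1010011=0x53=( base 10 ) 83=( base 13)65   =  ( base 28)2R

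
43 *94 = 4042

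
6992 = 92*76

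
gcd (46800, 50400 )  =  3600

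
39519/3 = 13173 = 13173.00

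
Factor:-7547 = -7547^1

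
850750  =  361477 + 489273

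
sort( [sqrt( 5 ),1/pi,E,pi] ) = [1/pi,sqrt( 5), E, pi ] 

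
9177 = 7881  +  1296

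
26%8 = 2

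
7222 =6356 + 866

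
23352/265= 88 + 32/265 = 88.12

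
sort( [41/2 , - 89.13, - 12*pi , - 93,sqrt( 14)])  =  [-93, - 89.13,  -  12*pi , sqrt(14), 41/2 ]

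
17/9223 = 17/9223 = 0.00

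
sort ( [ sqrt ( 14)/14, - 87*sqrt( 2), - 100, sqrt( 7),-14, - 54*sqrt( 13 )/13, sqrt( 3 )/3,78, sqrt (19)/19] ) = [ - 87*sqrt(2 ), - 100,  -  54*sqrt(13)/13,-14, sqrt(19 )/19,sqrt( 14)/14, sqrt( 3 )/3, sqrt(7), 78 ] 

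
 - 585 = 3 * ( - 195 ) 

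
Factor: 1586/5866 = 7^( - 1)*13^1*61^1 * 419^( - 1 ) = 793/2933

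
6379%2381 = 1617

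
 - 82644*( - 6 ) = 495864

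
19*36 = 684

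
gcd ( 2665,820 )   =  205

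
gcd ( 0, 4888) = 4888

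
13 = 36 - 23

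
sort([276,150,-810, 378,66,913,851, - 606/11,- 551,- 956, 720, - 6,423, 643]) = [-956,-810,- 551, - 606/11, - 6,  66,150,276, 378, 423,643, 720,  851,  913]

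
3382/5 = 676 + 2/5 = 676.40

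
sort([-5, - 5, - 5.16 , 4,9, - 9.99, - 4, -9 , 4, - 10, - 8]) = [ - 10, - 9.99 ,  -  9, - 8, - 5.16, - 5, - 5, - 4,  4 , 4, 9] 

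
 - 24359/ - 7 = 3479 + 6/7 = 3479.86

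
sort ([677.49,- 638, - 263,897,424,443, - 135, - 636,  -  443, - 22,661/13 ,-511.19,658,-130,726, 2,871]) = [  -  638, - 636, - 511.19,-443, - 263  , - 135, - 130, - 22,2,661/13,424,443, 658,677.49 , 726,871, 897]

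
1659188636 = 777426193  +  881762443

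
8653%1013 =549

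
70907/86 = 824 + 1/2 = 824.50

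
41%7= 6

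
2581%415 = 91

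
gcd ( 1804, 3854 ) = 82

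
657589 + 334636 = 992225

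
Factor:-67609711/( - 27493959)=3^( - 1)*13^1*769^1*1229^(-1 )*6763^1*7457^( -1)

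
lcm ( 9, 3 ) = 9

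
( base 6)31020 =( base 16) 1014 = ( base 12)2470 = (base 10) 4116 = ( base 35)3cl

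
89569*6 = 537414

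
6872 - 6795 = 77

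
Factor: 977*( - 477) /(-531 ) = 51781/59= 53^1*59^(  -  1 ) *977^1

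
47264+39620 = 86884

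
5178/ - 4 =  - 1295+1/2  =  - 1294.50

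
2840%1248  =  344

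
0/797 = 0  =  0.00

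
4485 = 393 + 4092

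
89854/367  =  244 + 306/367= 244.83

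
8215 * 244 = 2004460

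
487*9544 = 4647928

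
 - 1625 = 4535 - 6160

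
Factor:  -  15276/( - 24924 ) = 19/31 = 19^1*31^(-1)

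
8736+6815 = 15551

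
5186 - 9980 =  - 4794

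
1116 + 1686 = 2802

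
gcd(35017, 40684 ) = 1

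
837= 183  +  654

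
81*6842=554202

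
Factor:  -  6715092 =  - 2^2*3^1*559591^1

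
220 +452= 672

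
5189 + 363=5552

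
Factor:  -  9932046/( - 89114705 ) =2^1*3^1*5^ (  -  1)*17^1*43^( - 1)*  97373^1*414487^( - 1)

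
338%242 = 96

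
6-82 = -76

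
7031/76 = 7031/76 = 92.51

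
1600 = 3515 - 1915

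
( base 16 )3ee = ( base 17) 383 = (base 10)1006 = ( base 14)51C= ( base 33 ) ug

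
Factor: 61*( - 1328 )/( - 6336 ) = 5063/396= 2^( - 2)*3^( - 2 ) * 11^( - 1)*61^1 * 83^1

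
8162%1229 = 788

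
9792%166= 164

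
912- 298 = 614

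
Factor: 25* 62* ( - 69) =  - 106950 = - 2^1*3^1*5^2* 23^1*  31^1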